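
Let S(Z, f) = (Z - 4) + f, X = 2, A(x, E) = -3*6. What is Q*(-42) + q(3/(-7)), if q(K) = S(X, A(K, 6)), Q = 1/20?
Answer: -221/10 ≈ -22.100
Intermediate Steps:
A(x, E) = -18
Q = 1/20 ≈ 0.050000
S(Z, f) = -4 + Z + f (S(Z, f) = (-4 + Z) + f = -4 + Z + f)
q(K) = -20 (q(K) = -4 + 2 - 18 = -20)
Q*(-42) + q(3/(-7)) = (1/20)*(-42) - 20 = -21/10 - 20 = -221/10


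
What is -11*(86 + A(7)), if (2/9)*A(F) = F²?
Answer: -6743/2 ≈ -3371.5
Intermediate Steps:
A(F) = 9*F²/2
-11*(86 + A(7)) = -11*(86 + (9/2)*7²) = -11*(86 + (9/2)*49) = -11*(86 + 441/2) = -11*613/2 = -6743/2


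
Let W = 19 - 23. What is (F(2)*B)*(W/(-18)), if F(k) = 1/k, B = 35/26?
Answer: 35/234 ≈ 0.14957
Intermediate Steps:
W = -4
B = 35/26 (B = 35*(1/26) = 35/26 ≈ 1.3462)
(F(2)*B)*(W/(-18)) = ((35/26)/2)*(-4/(-18)) = ((½)*(35/26))*(-4*(-1/18)) = (35/52)*(2/9) = 35/234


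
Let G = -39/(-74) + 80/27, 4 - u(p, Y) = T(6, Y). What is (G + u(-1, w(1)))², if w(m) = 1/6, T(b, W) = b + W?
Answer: 1747684/998001 ≈ 1.7512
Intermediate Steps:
T(b, W) = W + b
w(m) = ⅙
u(p, Y) = -2 - Y (u(p, Y) = 4 - (Y + 6) = 4 - (6 + Y) = 4 + (-6 - Y) = -2 - Y)
G = 6973/1998 (G = -39*(-1/74) + 80*(1/27) = 39/74 + 80/27 = 6973/1998 ≈ 3.4900)
(G + u(-1, w(1)))² = (6973/1998 + (-2 - 1*⅙))² = (6973/1998 + (-2 - ⅙))² = (6973/1998 - 13/6)² = (1322/999)² = 1747684/998001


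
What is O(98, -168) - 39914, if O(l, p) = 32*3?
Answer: -39818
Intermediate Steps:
O(l, p) = 96
O(98, -168) - 39914 = 96 - 39914 = -39818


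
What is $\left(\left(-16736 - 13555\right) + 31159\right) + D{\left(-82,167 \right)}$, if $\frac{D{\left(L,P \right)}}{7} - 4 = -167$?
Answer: $-273$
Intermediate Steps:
$D{\left(L,P \right)} = -1141$ ($D{\left(L,P \right)} = 28 + 7 \left(-167\right) = 28 - 1169 = -1141$)
$\left(\left(-16736 - 13555\right) + 31159\right) + D{\left(-82,167 \right)} = \left(\left(-16736 - 13555\right) + 31159\right) - 1141 = \left(-30291 + 31159\right) - 1141 = 868 - 1141 = -273$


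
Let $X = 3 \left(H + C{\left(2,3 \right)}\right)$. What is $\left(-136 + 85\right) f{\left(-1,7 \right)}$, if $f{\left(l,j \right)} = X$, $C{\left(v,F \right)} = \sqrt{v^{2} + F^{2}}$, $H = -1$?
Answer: $153 - 153 \sqrt{13} \approx -398.65$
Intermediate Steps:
$C{\left(v,F \right)} = \sqrt{F^{2} + v^{2}}$
$X = -3 + 3 \sqrt{13}$ ($X = 3 \left(-1 + \sqrt{3^{2} + 2^{2}}\right) = 3 \left(-1 + \sqrt{9 + 4}\right) = 3 \left(-1 + \sqrt{13}\right) = -3 + 3 \sqrt{13} \approx 7.8167$)
$f{\left(l,j \right)} = -3 + 3 \sqrt{13}$
$\left(-136 + 85\right) f{\left(-1,7 \right)} = \left(-136 + 85\right) \left(-3 + 3 \sqrt{13}\right) = - 51 \left(-3 + 3 \sqrt{13}\right) = 153 - 153 \sqrt{13}$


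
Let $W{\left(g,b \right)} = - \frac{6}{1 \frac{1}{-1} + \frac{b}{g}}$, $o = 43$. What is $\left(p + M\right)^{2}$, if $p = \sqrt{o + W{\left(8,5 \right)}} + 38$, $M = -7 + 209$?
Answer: $\left(240 + \sqrt{59}\right)^{2} \approx 61346.0$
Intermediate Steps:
$W{\left(g,b \right)} = - \frac{6}{-1 + \frac{b}{g}}$ ($W{\left(g,b \right)} = - \frac{6}{1 \left(-1\right) + \frac{b}{g}} = - \frac{6}{-1 + \frac{b}{g}}$)
$M = 202$
$p = 38 + \sqrt{59}$ ($p = \sqrt{43 - \frac{48}{5 - 8}} + 38 = \sqrt{43 - \frac{48}{-3}} + 38 = \sqrt{43 - 48 \left(- \frac{1}{3}\right)} + 38 = \sqrt{43 + 16} + 38 = \sqrt{59} + 38 = 38 + \sqrt{59} \approx 45.681$)
$\left(p + M\right)^{2} = \left(\left(38 + \sqrt{59}\right) + 202\right)^{2} = \left(240 + \sqrt{59}\right)^{2}$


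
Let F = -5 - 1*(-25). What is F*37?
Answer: 740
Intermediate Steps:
F = 20 (F = -5 + 25 = 20)
F*37 = 20*37 = 740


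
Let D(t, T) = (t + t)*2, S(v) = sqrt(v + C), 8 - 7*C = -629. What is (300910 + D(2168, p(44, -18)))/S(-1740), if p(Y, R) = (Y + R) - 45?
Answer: -309582*I*sqrt(1649)/1649 ≈ -7623.7*I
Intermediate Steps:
C = 91 (C = 8/7 - 1/7*(-629) = 8/7 + 629/7 = 91)
S(v) = sqrt(91 + v) (S(v) = sqrt(v + 91) = sqrt(91 + v))
p(Y, R) = -45 + R + Y (p(Y, R) = (R + Y) - 45 = -45 + R + Y)
D(t, T) = 4*t (D(t, T) = (2*t)*2 = 4*t)
(300910 + D(2168, p(44, -18)))/S(-1740) = (300910 + 4*2168)/(sqrt(91 - 1740)) = (300910 + 8672)/(sqrt(-1649)) = 309582/((I*sqrt(1649))) = 309582*(-I*sqrt(1649)/1649) = -309582*I*sqrt(1649)/1649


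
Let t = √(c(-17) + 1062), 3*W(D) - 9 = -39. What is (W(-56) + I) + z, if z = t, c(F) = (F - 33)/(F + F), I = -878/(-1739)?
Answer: -16512/1739 + √307343/17 ≈ 23.116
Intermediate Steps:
I = 878/1739 (I = -878*(-1/1739) = 878/1739 ≈ 0.50489)
W(D) = -10 (W(D) = 3 + (⅓)*(-39) = 3 - 13 = -10)
c(F) = (-33 + F)/(2*F) (c(F) = (-33 + F)/((2*F)) = (-33 + F)*(1/(2*F)) = (-33 + F)/(2*F))
t = √307343/17 (t = √((½)*(-33 - 17)/(-17) + 1062) = √((½)*(-1/17)*(-50) + 1062) = √(25/17 + 1062) = √(18079/17) = √307343/17 ≈ 32.611)
z = √307343/17 ≈ 32.611
(W(-56) + I) + z = (-10 + 878/1739) + √307343/17 = -16512/1739 + √307343/17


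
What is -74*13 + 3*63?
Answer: -773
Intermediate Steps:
-74*13 + 3*63 = -962 + 189 = -773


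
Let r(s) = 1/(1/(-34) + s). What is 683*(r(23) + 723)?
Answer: 385688051/781 ≈ 4.9384e+5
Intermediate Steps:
r(s) = 1/(-1/34 + s)
683*(r(23) + 723) = 683*(34/(-1 + 34*23) + 723) = 683*(34/(-1 + 782) + 723) = 683*(34/781 + 723) = 683*(564697/781) = 385688051/781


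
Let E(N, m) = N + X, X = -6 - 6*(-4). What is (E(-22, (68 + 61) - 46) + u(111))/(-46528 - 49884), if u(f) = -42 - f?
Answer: 157/96412 ≈ 0.0016284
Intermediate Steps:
X = 18 (X = -6 + 24 = 18)
E(N, m) = 18 + N (E(N, m) = N + 18 = 18 + N)
(E(-22, (68 + 61) - 46) + u(111))/(-46528 - 49884) = ((18 - 22) + (-42 - 1*111))/(-46528 - 49884) = (-4 + (-42 - 111))/(-96412) = (-4 - 153)*(-1/96412) = -157*(-1/96412) = 157/96412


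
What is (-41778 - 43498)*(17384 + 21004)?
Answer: -3273575088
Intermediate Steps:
(-41778 - 43498)*(17384 + 21004) = -85276*38388 = -3273575088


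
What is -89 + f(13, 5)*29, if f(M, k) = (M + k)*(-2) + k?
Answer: -988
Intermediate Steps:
f(M, k) = -k - 2*M (f(M, k) = (-2*M - 2*k) + k = -k - 2*M)
-89 + f(13, 5)*29 = -89 + (-1*5 - 2*13)*29 = -89 + (-5 - 26)*29 = -89 - 31*29 = -89 - 899 = -988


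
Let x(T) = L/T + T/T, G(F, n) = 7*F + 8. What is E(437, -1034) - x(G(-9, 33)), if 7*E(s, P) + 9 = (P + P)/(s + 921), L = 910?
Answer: 734168/52283 ≈ 14.042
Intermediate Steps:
E(s, P) = -9/7 + 2*P/(7*(921 + s)) (E(s, P) = -9/7 + ((P + P)/(s + 921))/7 = -9/7 + ((2*P)/(921 + s))/7 = -9/7 + (2*P/(921 + s))/7 = -9/7 + 2*P/(7*(921 + s)))
G(F, n) = 8 + 7*F
x(T) = 1 + 910/T (x(T) = 910/T + T/T = 910/T + 1 = 1 + 910/T)
E(437, -1034) - x(G(-9, 33)) = (-8289 - 9*437 + 2*(-1034))/(7*(921 + 437)) - (910 + (8 + 7*(-9)))/(8 + 7*(-9)) = (⅐)*(-8289 - 3933 - 2068)/1358 - (910 + (8 - 63))/(8 - 63) = (⅐)*(1/1358)*(-14290) - (910 - 55)/(-55) = -7145/4753 - (-1)*855/55 = -7145/4753 - 1*(-171/11) = -7145/4753 + 171/11 = 734168/52283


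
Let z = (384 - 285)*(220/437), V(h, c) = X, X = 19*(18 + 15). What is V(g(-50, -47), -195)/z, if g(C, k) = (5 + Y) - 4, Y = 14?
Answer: 8303/660 ≈ 12.580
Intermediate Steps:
g(C, k) = 15 (g(C, k) = (5 + 14) - 4 = 19 - 4 = 15)
X = 627 (X = 19*33 = 627)
V(h, c) = 627
z = 21780/437 (z = 99*(220*(1/437)) = 99*(220/437) = 21780/437 ≈ 49.840)
V(g(-50, -47), -195)/z = 627/(21780/437) = 627*(437/21780) = 8303/660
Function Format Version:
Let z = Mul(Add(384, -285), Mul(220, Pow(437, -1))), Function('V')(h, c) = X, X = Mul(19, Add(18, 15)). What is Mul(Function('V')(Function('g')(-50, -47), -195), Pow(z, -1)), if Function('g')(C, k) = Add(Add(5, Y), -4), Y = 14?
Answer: Rational(8303, 660) ≈ 12.580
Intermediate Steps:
Function('g')(C, k) = 15 (Function('g')(C, k) = Add(Add(5, 14), -4) = Add(19, -4) = 15)
X = 627 (X = Mul(19, 33) = 627)
Function('V')(h, c) = 627
z = Rational(21780, 437) (z = Mul(99, Mul(220, Rational(1, 437))) = Mul(99, Rational(220, 437)) = Rational(21780, 437) ≈ 49.840)
Mul(Function('V')(Function('g')(-50, -47), -195), Pow(z, -1)) = Mul(627, Pow(Rational(21780, 437), -1)) = Mul(627, Rational(437, 21780)) = Rational(8303, 660)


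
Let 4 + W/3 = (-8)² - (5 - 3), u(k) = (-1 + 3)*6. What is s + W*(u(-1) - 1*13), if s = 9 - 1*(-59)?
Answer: -106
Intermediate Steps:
s = 68 (s = 9 + 59 = 68)
u(k) = 12 (u(k) = 2*6 = 12)
W = 174 (W = -12 + 3*((-8)² - (5 - 3)) = -12 + 3*(64 - 2) = -12 + 3*62 = -12 + 186 = 174)
s + W*(u(-1) - 1*13) = 68 + 174*(12 - 1*13) = 68 + 174*(12 - 13) = 68 + 174*(-1) = 68 - 174 = -106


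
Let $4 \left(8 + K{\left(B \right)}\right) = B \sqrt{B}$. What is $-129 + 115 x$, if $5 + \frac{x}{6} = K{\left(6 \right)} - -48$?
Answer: $24021 + 1035 \sqrt{6} \approx 26556.0$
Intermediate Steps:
$K{\left(B \right)} = -8 + \frac{B^{\frac{3}{2}}}{4}$ ($K{\left(B \right)} = -8 + \frac{B \sqrt{B}}{4} = -8 + \frac{B^{\frac{3}{2}}}{4}$)
$x = 210 + 9 \sqrt{6}$ ($x = -30 + 6 \left(\left(-8 + \frac{6^{\frac{3}{2}}}{4}\right) - -48\right) = -30 + 6 \left(\left(-8 + \frac{6 \sqrt{6}}{4}\right) + 48\right) = -30 + 6 \left(\left(-8 + \frac{3 \sqrt{6}}{2}\right) + 48\right) = -30 + 6 \left(40 + \frac{3 \sqrt{6}}{2}\right) = -30 + \left(240 + 9 \sqrt{6}\right) = 210 + 9 \sqrt{6} \approx 232.05$)
$-129 + 115 x = -129 + 115 \left(210 + 9 \sqrt{6}\right) = -129 + \left(24150 + 1035 \sqrt{6}\right) = 24021 + 1035 \sqrt{6}$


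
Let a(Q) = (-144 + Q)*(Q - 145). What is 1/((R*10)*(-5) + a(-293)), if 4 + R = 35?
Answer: 1/189856 ≈ 5.2672e-6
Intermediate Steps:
R = 31 (R = -4 + 35 = 31)
a(Q) = (-145 + Q)*(-144 + Q) (a(Q) = (-144 + Q)*(-145 + Q) = (-145 + Q)*(-144 + Q))
1/((R*10)*(-5) + a(-293)) = 1/((31*10)*(-5) + (20880 + (-293)² - 289*(-293))) = 1/(310*(-5) + (20880 + 85849 + 84677)) = 1/(-1550 + 191406) = 1/189856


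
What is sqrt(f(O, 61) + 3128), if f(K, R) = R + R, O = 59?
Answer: 5*sqrt(130) ≈ 57.009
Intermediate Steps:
f(K, R) = 2*R
sqrt(f(O, 61) + 3128) = sqrt(2*61 + 3128) = sqrt(122 + 3128) = sqrt(3250) = 5*sqrt(130)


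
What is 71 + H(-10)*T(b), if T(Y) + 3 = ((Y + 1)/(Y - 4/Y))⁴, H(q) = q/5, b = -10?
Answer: 2472511/32768 ≈ 75.455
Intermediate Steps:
H(q) = q/5 (H(q) = q*(⅕) = q/5)
T(Y) = -3 + (1 + Y)⁴/(Y - 4/Y)⁴ (T(Y) = -3 + ((Y + 1)/(Y - 4/Y))⁴ = -3 + ((1 + Y)/(Y - 4/Y))⁴ = -3 + (1 + Y)⁴/(Y - 4/Y)⁴)
71 + H(-10)*T(b) = 71 + ((⅕)*(-10))*(-3 + (-10)⁴*(1 - 10)⁴/(-4 + (-10)²)⁴) = 71 - 2*(-3 + 10000*(-9)⁴/(-4 + 100)⁴) = 71 - 2*(-3 + 10000*6561/96⁴) = 71 - 2*(-3 + 10000*6561*(1/84934656)) = 71 - 2*(-3 + 50625/65536) = 71 - 2*(-145983/65536) = 71 + 145983/32768 = 2472511/32768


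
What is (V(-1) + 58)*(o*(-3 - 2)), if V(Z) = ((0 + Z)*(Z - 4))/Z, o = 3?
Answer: -795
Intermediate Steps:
V(Z) = -4 + Z (V(Z) = (Z*(-4 + Z))/Z = -4 + Z)
(V(-1) + 58)*(o*(-3 - 2)) = ((-4 - 1) + 58)*(3*(-3 - 2)) = (-5 + 58)*(3*(-5)) = 53*(-15) = -795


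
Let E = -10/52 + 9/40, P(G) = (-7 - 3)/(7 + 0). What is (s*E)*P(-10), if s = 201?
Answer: -3417/364 ≈ -9.3874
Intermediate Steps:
P(G) = -10/7
E = 17/520 (E = -10*1/52 + 9*(1/40) = -5/26 + 9/40 = 17/520 ≈ 0.032692)
(s*E)*P(-10) = (201*(17/520))*(-10/7) = (3417/520)*(-10/7) = -3417/364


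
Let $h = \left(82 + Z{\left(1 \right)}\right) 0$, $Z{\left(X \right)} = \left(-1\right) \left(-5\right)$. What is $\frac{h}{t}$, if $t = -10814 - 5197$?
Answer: $0$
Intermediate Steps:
$Z{\left(X \right)} = 5$
$t = -16011$
$h = 0$ ($h = \left(82 + 5\right) 0 = 87 \cdot 0 = 0$)
$\frac{h}{t} = \frac{0}{-16011} = 0 \left(- \frac{1}{16011}\right) = 0$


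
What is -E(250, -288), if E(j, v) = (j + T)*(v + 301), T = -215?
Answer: -455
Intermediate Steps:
E(j, v) = (-215 + j)*(301 + v) (E(j, v) = (j - 215)*(v + 301) = (-215 + j)*(301 + v))
-E(250, -288) = -(-64715 - 215*(-288) + 301*250 + 250*(-288)) = -(-64715 + 61920 + 75250 - 72000) = -1*455 = -455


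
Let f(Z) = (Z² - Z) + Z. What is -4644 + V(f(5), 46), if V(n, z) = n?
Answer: -4619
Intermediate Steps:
f(Z) = Z²
-4644 + V(f(5), 46) = -4644 + 5² = -4644 + 25 = -4619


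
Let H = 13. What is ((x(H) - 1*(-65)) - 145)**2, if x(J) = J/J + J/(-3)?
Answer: 62500/9 ≈ 6944.4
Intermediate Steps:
x(J) = 1 - J/3 (x(J) = 1 + J*(-1/3) = 1 - J/3)
((x(H) - 1*(-65)) - 145)**2 = (((1 - 1/3*13) - 1*(-65)) - 145)**2 = (((1 - 13/3) + 65) - 145)**2 = ((-10/3 + 65) - 145)**2 = (185/3 - 145)**2 = (-250/3)**2 = 62500/9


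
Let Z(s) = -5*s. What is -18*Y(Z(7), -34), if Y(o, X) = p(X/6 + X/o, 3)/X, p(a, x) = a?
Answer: -87/35 ≈ -2.4857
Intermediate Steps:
Y(o, X) = (X/6 + X/o)/X
-18*Y(Z(7), -34) = -3*(6 - 5*7)/((-5*7)) = -3*(6 - 35)/(-35) = -3*(-1)*(-29)/35 = -18*29/210 = -87/35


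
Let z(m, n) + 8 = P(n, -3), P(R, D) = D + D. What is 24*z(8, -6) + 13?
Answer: -323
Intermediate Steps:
P(R, D) = 2*D
z(m, n) = -14 (z(m, n) = -8 + 2*(-3) = -8 - 6 = -14)
24*z(8, -6) + 13 = 24*(-14) + 13 = -336 + 13 = -323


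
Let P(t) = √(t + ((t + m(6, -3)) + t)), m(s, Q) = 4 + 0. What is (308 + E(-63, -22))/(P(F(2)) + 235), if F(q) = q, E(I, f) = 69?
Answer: 17719/11043 - 377*√10/55215 ≈ 1.5830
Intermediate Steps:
m(s, Q) = 4
P(t) = √(4 + 3*t) (P(t) = √(t + ((t + 4) + t)) = √(t + ((4 + t) + t)) = √(t + (4 + 2*t)) = √(4 + 3*t))
(308 + E(-63, -22))/(P(F(2)) + 235) = (308 + 69)/(√(4 + 3*2) + 235) = 377/(√(4 + 6) + 235) = 377/(√10 + 235) = 377/(235 + √10)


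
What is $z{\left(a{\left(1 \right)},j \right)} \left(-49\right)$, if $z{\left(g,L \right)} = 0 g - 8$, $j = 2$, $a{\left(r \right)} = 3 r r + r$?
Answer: $392$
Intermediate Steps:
$a{\left(r \right)} = r + 3 r^{2}$ ($a{\left(r \right)} = 3 r^{2} + r = r + 3 r^{2}$)
$z{\left(g,L \right)} = -8$ ($z{\left(g,L \right)} = 0 - 8 = -8$)
$z{\left(a{\left(1 \right)},j \right)} \left(-49\right) = \left(-8\right) \left(-49\right) = 392$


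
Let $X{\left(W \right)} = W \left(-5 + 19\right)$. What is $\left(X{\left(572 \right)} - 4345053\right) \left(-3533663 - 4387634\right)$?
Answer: $34355021547365$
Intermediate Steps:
$X{\left(W \right)} = 14 W$ ($X{\left(W \right)} = W 14 = 14 W$)
$\left(X{\left(572 \right)} - 4345053\right) \left(-3533663 - 4387634\right) = \left(14 \cdot 572 - 4345053\right) \left(-3533663 - 4387634\right) = \left(8008 - 4345053\right) \left(-7921297\right) = \left(-4337045\right) \left(-7921297\right) = 34355021547365$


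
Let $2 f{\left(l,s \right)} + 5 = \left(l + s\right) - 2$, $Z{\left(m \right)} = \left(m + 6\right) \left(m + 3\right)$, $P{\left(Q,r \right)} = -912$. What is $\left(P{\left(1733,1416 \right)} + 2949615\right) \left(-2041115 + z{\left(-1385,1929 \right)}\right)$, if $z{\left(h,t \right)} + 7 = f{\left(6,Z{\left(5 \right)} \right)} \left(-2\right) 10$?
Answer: $-6021227936376$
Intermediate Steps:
$Z{\left(m \right)} = \left(3 + m\right) \left(6 + m\right)$ ($Z{\left(m \right)} = \left(6 + m\right) \left(3 + m\right) = \left(3 + m\right) \left(6 + m\right)$)
$f{\left(l,s \right)} = - \frac{7}{2} + \frac{l}{2} + \frac{s}{2}$ ($f{\left(l,s \right)} = - \frac{5}{2} + \frac{\left(l + s\right) - 2}{2} = - \frac{5}{2} + \frac{-2 + l + s}{2} = - \frac{5}{2} + \left(-1 + \frac{l}{2} + \frac{s}{2}\right) = - \frac{7}{2} + \frac{l}{2} + \frac{s}{2}$)
$z{\left(h,t \right)} = -877$ ($z{\left(h,t \right)} = -7 + \left(- \frac{7}{2} + \frac{1}{2} \cdot 6 + \frac{18 + 5^{2} + 9 \cdot 5}{2}\right) \left(-2\right) 10 = -7 + \left(- \frac{7}{2} + 3 + \frac{18 + 25 + 45}{2}\right) \left(-2\right) 10 = -7 + \left(- \frac{7}{2} + 3 + \frac{1}{2} \cdot 88\right) \left(-2\right) 10 = -7 + \left(- \frac{7}{2} + 3 + 44\right) \left(-2\right) 10 = -7 + \frac{87}{2} \left(-2\right) 10 = -7 - 870 = -877$)
$\left(P{\left(1733,1416 \right)} + 2949615\right) \left(-2041115 + z{\left(-1385,1929 \right)}\right) = \left(-912 + 2949615\right) \left(-2041115 - 877\right) = 2948703 \left(-2041992\right) = -6021227936376$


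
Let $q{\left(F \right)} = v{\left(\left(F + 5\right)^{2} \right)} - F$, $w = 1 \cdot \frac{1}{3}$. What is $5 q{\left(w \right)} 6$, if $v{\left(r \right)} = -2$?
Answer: $-70$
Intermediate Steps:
$w = \frac{1}{3}$ ($w = 1 \cdot \frac{1}{3} = \frac{1}{3} \approx 0.33333$)
$q{\left(F \right)} = -2 - F$
$5 q{\left(w \right)} 6 = 5 \left(-2 - \frac{1}{3}\right) 6 = 5 \left(- \frac{7}{3}\right) 6 = \left(- \frac{35}{3}\right) 6 = -70$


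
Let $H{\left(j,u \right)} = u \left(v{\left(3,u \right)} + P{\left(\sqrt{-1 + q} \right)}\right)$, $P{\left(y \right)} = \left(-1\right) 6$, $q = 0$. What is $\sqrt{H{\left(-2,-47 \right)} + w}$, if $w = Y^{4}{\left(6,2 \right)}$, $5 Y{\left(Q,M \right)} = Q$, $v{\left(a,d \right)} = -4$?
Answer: $\frac{\sqrt{295046}}{25} \approx 21.727$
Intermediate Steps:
$Y{\left(Q,M \right)} = \frac{Q}{5}$
$P{\left(y \right)} = -6$
$H{\left(j,u \right)} = - 10 u$ ($H{\left(j,u \right)} = u \left(-4 - 6\right) = u \left(-10\right) = - 10 u$)
$w = \frac{1296}{625}$ ($w = \left(\frac{1}{5} \cdot 6\right)^{4} = \left(\frac{6}{5}\right)^{4} = \frac{1296}{625} \approx 2.0736$)
$\sqrt{H{\left(-2,-47 \right)} + w} = \sqrt{\left(-10\right) \left(-47\right) + \frac{1296}{625}} = \sqrt{470 + \frac{1296}{625}} = \sqrt{\frac{295046}{625}} = \frac{\sqrt{295046}}{25}$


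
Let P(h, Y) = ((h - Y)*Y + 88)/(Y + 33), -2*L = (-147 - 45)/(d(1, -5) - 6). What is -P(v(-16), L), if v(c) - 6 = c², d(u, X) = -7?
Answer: 321320/4329 ≈ 74.225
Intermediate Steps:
v(c) = 6 + c²
L = -96/13 (L = -(-147 - 45)/(2*(-7 - 6)) = -(-96)/(-13) = -(-96)*(-1)/13 = -½*192/13 = -96/13 ≈ -7.3846)
P(h, Y) = (88 + Y*(h - Y))/(33 + Y) (P(h, Y) = (Y*(h - Y) + 88)/(33 + Y) = (88 + Y*(h - Y))/(33 + Y))
-P(v(-16), L) = -(88 - (-96/13)² - 96*(6 + (-16)²)/13)/(33 - 96/13) = -(88 - 1*9216/169 - 96*(6 + 256)/13)/333/13 = -13*(88 - 9216/169 - 96/13*262)/333 = -13*(88 - 9216/169 - 25152/13)/333 = -13*(-321320)/(333*169) = -1*(-321320/4329) = 321320/4329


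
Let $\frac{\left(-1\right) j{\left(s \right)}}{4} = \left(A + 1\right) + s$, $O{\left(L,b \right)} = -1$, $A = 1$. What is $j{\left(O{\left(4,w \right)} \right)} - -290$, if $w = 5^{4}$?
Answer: $286$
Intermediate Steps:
$w = 625$
$j{\left(s \right)} = -8 - 4 s$ ($j{\left(s \right)} = - 4 \left(\left(1 + 1\right) + s\right) = - 4 \left(2 + s\right) = -8 - 4 s$)
$j{\left(O{\left(4,w \right)} \right)} - -290 = \left(-8 - -4\right) - -290 = \left(-8 + 4\right) + 290 = -4 + 290 = 286$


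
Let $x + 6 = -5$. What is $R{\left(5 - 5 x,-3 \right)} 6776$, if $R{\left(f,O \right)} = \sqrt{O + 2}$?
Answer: $6776 i \approx 6776.0 i$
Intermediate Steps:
$x = -11$ ($x = -6 - 5 = -11$)
$R{\left(f,O \right)} = \sqrt{2 + O}$
$R{\left(5 - 5 x,-3 \right)} 6776 = \sqrt{2 - 3} \cdot 6776 = \sqrt{-1} \cdot 6776 = i 6776 = 6776 i$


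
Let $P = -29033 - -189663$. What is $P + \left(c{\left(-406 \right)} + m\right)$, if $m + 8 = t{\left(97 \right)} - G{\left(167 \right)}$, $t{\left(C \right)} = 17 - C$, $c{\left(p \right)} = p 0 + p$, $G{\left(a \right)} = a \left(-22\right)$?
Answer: $163810$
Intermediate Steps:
$G{\left(a \right)} = - 22 a$
$P = 160630$ ($P = -29033 + 189663 = 160630$)
$c{\left(p \right)} = p$ ($c{\left(p \right)} = 0 + p = p$)
$m = 3586$ ($m = -8 + \left(\left(17 - 97\right) - \left(-22\right) 167\right) = -8 + \left(\left(17 - 97\right) - -3674\right) = -8 + \left(-80 + 3674\right) = -8 + 3594 = 3586$)
$P + \left(c{\left(-406 \right)} + m\right) = 160630 + \left(-406 + 3586\right) = 160630 + 3180 = 163810$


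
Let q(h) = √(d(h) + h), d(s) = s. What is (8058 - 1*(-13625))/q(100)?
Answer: 21683*√2/20 ≈ 1533.2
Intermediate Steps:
q(h) = √2*√h (q(h) = √(h + h) = √(2*h) = √2*√h)
(8058 - 1*(-13625))/q(100) = (8058 - 1*(-13625))/((√2*√100)) = (8058 + 13625)/((√2*10)) = 21683/((10*√2)) = 21683*(√2/20) = 21683*√2/20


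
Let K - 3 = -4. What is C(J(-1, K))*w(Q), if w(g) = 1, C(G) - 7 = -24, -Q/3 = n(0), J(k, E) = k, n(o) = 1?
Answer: -17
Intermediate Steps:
K = -1 (K = 3 - 4 = -1)
Q = -3 (Q = -3*1 = -3)
C(G) = -17 (C(G) = 7 - 24 = -17)
C(J(-1, K))*w(Q) = -17*1 = -17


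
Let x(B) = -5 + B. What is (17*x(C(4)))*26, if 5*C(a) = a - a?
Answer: -2210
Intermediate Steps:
C(a) = 0 (C(a) = (a - a)/5 = (⅕)*0 = 0)
(17*x(C(4)))*26 = (17*(-5 + 0))*26 = (17*(-5))*26 = -85*26 = -2210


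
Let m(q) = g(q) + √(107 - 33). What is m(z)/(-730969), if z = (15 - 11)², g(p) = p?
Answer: -16/730969 - √74/730969 ≈ -3.3657e-5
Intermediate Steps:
z = 16 (z = 4² = 16)
m(q) = q + √74 (m(q) = q + √(107 - 33) = q + √74)
m(z)/(-730969) = (16 + √74)/(-730969) = (16 + √74)*(-1/730969) = -16/730969 - √74/730969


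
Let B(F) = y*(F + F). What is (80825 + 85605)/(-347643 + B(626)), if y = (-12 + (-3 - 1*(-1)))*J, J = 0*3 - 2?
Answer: -15130/28417 ≈ -0.53243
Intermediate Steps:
J = -2 (J = 0 - 2 = -2)
y = 28 (y = (-12 + (-3 - 1*(-1)))*(-2) = (-12 + (-3 + 1))*(-2) = (-12 - 2)*(-2) = -14*(-2) = 28)
B(F) = 56*F (B(F) = 28*(F + F) = 28*(2*F) = 56*F)
(80825 + 85605)/(-347643 + B(626)) = (80825 + 85605)/(-347643 + 56*626) = 166430/(-347643 + 35056) = 166430/(-312587) = 166430*(-1/312587) = -15130/28417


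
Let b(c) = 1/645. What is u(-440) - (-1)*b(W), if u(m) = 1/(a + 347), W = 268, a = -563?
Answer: -143/46440 ≈ -0.0030792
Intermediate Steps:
b(c) = 1/645
u(m) = -1/216 (u(m) = 1/(-563 + 347) = 1/(-216) = -1/216)
u(-440) - (-1)*b(W) = -1/216 - (-1)/645 = -1/216 - 1*(-1/645) = -1/216 + 1/645 = -143/46440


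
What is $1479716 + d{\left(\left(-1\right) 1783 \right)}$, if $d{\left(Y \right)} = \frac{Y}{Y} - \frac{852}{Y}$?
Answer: $\frac{2638336263}{1783} \approx 1.4797 \cdot 10^{6}$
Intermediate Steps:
$d{\left(Y \right)} = 1 - \frac{852}{Y}$
$1479716 + d{\left(\left(-1\right) 1783 \right)} = 1479716 + \frac{-852 - 1783}{\left(-1\right) 1783} = 1479716 + \frac{-852 - 1783}{-1783} = 1479716 - - \frac{2635}{1783} = 1479716 + \frac{2635}{1783} = \frac{2638336263}{1783}$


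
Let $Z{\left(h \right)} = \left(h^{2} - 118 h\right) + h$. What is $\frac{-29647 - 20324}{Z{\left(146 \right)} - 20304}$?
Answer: $\frac{49971}{16070} \approx 3.1096$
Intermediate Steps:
$Z{\left(h \right)} = h^{2} - 117 h$
$\frac{-29647 - 20324}{Z{\left(146 \right)} - 20304} = \frac{-29647 - 20324}{146 \left(-117 + 146\right) - 20304} = - \frac{49971}{146 \cdot 29 - 20304} = - \frac{49971}{4234 - 20304} = - \frac{49971}{-16070} = \left(-49971\right) \left(- \frac{1}{16070}\right) = \frac{49971}{16070}$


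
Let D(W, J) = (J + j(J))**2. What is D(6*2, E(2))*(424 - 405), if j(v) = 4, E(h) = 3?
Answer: 931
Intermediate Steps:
D(W, J) = (4 + J)**2 (D(W, J) = (J + 4)**2 = (4 + J)**2)
D(6*2, E(2))*(424 - 405) = (4 + 3)**2*(424 - 405) = 7**2*19 = 49*19 = 931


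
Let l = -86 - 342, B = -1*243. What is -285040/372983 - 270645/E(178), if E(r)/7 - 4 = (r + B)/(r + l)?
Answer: -1682574732130/185372551 ≈ -9076.7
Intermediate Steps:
B = -243
l = -428
E(r) = 28 + 7*(-243 + r)/(-428 + r) (E(r) = 28 + 7*((r - 243)/(r - 428)) = 28 + 7*((-243 + r)/(-428 + r)) = 28 + 7*(-243 + r)/(-428 + r))
-285040/372983 - 270645/E(178) = -285040/372983 - 270645*(-428 + 178)/(35*(-391 + 178)) = -285040*1/372983 - 270645/(35*(-213)/(-250)) = -285040/372983 - 270645/(35*(-1/250)*(-213)) = -285040/372983 - 270645/1491/50 = -285040/372983 - 270645*50/1491 = -285040/372983 - 4510750/497 = -1682574732130/185372551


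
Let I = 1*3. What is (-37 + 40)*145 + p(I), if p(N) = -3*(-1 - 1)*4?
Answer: 459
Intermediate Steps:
I = 3
p(N) = 24 (p(N) = -(-6)*4 = -3*(-8) = 24)
(-37 + 40)*145 + p(I) = (-37 + 40)*145 + 24 = 3*145 + 24 = 435 + 24 = 459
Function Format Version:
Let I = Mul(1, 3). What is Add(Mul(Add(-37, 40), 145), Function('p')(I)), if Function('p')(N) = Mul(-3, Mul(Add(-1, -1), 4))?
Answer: 459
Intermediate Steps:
I = 3
Function('p')(N) = 24 (Function('p')(N) = Mul(-3, Mul(-2, 4)) = Mul(-3, -8) = 24)
Add(Mul(Add(-37, 40), 145), Function('p')(I)) = Add(Mul(Add(-37, 40), 145), 24) = Add(Mul(3, 145), 24) = Add(435, 24) = 459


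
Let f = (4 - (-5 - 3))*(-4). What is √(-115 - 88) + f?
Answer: -48 + I*√203 ≈ -48.0 + 14.248*I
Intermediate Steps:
f = -48 (f = (4 - 1*(-8))*(-4) = (4 + 8)*(-4) = 12*(-4) = -48)
√(-115 - 88) + f = √(-115 - 88) - 48 = √(-203) - 48 = I*√203 - 48 = -48 + I*√203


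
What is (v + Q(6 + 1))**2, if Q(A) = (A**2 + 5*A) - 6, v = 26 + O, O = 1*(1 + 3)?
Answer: 11664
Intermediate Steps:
O = 4 (O = 1*4 = 4)
v = 30 (v = 26 + 4 = 30)
Q(A) = -6 + A**2 + 5*A
(v + Q(6 + 1))**2 = (30 + (-6 + (6 + 1)**2 + 5*(6 + 1)))**2 = (30 + (-6 + 7**2 + 5*7))**2 = (30 + (-6 + 49 + 35))**2 = (30 + 78)**2 = 108**2 = 11664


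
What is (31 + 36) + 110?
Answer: 177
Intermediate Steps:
(31 + 36) + 110 = 67 + 110 = 177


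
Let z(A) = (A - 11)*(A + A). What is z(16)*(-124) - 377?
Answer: -20217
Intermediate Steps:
z(A) = 2*A*(-11 + A) (z(A) = (-11 + A)*(2*A) = 2*A*(-11 + A))
z(16)*(-124) - 377 = (2*16*(-11 + 16))*(-124) - 377 = (2*16*5)*(-124) - 377 = 160*(-124) - 377 = -19840 - 377 = -20217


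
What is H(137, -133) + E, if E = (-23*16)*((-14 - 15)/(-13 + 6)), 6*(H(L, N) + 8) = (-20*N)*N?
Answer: -1270414/21 ≈ -60496.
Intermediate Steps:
H(L, N) = -8 - 10*N²/3 (H(L, N) = -8 + ((-20*N)*N)/6 = -8 + (-20*N²)/6 = -8 - 10*N²/3)
E = -10672/7 (E = -(-10672)/(-7) = -(-10672)*(-1)/7 = -368*29/7 = -10672/7 ≈ -1524.6)
H(137, -133) + E = (-8 - 10/3*(-133)²) - 10672/7 = (-8 - 10/3*17689) - 10672/7 = (-8 - 176890/3) - 10672/7 = -176914/3 - 10672/7 = -1270414/21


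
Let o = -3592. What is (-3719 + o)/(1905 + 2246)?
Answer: -7311/4151 ≈ -1.7613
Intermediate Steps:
(-3719 + o)/(1905 + 2246) = (-3719 - 3592)/(1905 + 2246) = -7311/4151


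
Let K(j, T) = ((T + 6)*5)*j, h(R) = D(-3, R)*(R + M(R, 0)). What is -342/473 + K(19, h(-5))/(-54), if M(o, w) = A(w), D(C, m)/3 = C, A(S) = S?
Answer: -770051/8514 ≈ -90.445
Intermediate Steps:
D(C, m) = 3*C
M(o, w) = w
h(R) = -9*R (h(R) = (3*(-3))*(R + 0) = -9*R)
K(j, T) = j*(30 + 5*T) (K(j, T) = ((6 + T)*5)*j = (30 + 5*T)*j = j*(30 + 5*T))
-342/473 + K(19, h(-5))/(-54) = -342/473 + (5*19*(6 - 9*(-5)))/(-54) = -342*1/473 + (5*19*(6 + 45))*(-1/54) = -342/473 + (5*19*51)*(-1/54) = -342/473 + 4845*(-1/54) = -342/473 - 1615/18 = -770051/8514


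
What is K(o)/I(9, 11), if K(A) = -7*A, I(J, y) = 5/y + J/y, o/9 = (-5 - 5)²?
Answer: -4950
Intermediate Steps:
o = 900 (o = 9*(-5 - 5)² = 9*(-10)² = 9*100 = 900)
K(o)/I(9, 11) = (-7*900)/(((5 + 9)/11)) = -6300/((1/11)*14) = -6300/14/11 = -6300*11/14 = -4950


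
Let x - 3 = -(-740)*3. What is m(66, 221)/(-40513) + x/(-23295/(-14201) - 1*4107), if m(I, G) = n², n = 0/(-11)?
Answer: -10522941/19433404 ≈ -0.54149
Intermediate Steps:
x = 2223 (x = 3 - (-740)*3 = 3 - 74*(-30) = 3 + 2220 = 2223)
n = 0 (n = 0*(-1/11) = 0)
m(I, G) = 0 (m(I, G) = 0² = 0)
m(66, 221)/(-40513) + x/(-23295/(-14201) - 1*4107) = 0/(-40513) + 2223/(-23295/(-14201) - 1*4107) = 0*(-1/40513) + 2223/(-23295*(-1/14201) - 4107) = 0 + 2223/(23295/14201 - 4107) = 0 + 2223/(-58300212/14201) = 0 + 2223*(-14201/58300212) = 0 - 10522941/19433404 = -10522941/19433404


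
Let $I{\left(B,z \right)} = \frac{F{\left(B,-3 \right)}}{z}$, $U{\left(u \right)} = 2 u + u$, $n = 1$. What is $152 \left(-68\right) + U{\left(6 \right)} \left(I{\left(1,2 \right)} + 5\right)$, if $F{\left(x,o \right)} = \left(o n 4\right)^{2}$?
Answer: $-8950$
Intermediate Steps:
$U{\left(u \right)} = 3 u$
$F{\left(x,o \right)} = 16 o^{2}$ ($F{\left(x,o \right)} = \left(o 1 \cdot 4\right)^{2} = \left(o 4\right)^{2} = \left(4 o\right)^{2} = 16 o^{2}$)
$I{\left(B,z \right)} = \frac{144}{z}$ ($I{\left(B,z \right)} = \frac{16 \left(-3\right)^{2}}{z} = \frac{16 \cdot 9}{z} = \frac{144}{z}$)
$152 \left(-68\right) + U{\left(6 \right)} \left(I{\left(1,2 \right)} + 5\right) = 152 \left(-68\right) + 3 \cdot 6 \left(\frac{144}{2} + 5\right) = -10336 + 18 \left(144 \cdot \frac{1}{2} + 5\right) = -10336 + 18 \left(72 + 5\right) = -10336 + 18 \cdot 77 = -10336 + 1386 = -8950$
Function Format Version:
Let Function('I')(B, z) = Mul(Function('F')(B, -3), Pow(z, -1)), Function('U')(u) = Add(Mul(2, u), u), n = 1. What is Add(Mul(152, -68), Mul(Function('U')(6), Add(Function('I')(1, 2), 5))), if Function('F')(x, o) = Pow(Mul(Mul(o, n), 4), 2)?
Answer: -8950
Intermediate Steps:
Function('U')(u) = Mul(3, u)
Function('F')(x, o) = Mul(16, Pow(o, 2)) (Function('F')(x, o) = Pow(Mul(Mul(o, 1), 4), 2) = Pow(Mul(o, 4), 2) = Pow(Mul(4, o), 2) = Mul(16, Pow(o, 2)))
Function('I')(B, z) = Mul(144, Pow(z, -1)) (Function('I')(B, z) = Mul(Mul(16, Pow(-3, 2)), Pow(z, -1)) = Mul(Mul(16, 9), Pow(z, -1)) = Mul(144, Pow(z, -1)))
Add(Mul(152, -68), Mul(Function('U')(6), Add(Function('I')(1, 2), 5))) = Add(Mul(152, -68), Mul(Mul(3, 6), Add(Mul(144, Pow(2, -1)), 5))) = Add(-10336, Mul(18, Add(Mul(144, Rational(1, 2)), 5))) = Add(-10336, Mul(18, Add(72, 5))) = Add(-10336, Mul(18, 77)) = Add(-10336, 1386) = -8950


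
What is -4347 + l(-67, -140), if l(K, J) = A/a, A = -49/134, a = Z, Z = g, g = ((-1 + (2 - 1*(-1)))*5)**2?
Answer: -58249849/13400 ≈ -4347.0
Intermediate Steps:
g = 100 (g = ((-1 + (2 + 1))*5)**2 = ((-1 + 3)*5)**2 = (2*5)**2 = 10**2 = 100)
Z = 100
a = 100
A = -49/134 (A = -49*1/134 = -49/134 ≈ -0.36567)
l(K, J) = -49/13400 (l(K, J) = -49/134/100 = -49/134*1/100 = -49/13400)
-4347 + l(-67, -140) = -4347 - 49/13400 = -58249849/13400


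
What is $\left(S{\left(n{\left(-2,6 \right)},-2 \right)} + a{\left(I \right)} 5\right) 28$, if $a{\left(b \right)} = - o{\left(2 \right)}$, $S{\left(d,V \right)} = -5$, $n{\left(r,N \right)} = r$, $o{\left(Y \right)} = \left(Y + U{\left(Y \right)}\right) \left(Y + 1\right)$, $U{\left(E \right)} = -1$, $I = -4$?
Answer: $-560$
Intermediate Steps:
$o{\left(Y \right)} = \left(1 + Y\right) \left(-1 + Y\right)$ ($o{\left(Y \right)} = \left(Y - 1\right) \left(Y + 1\right) = \left(-1 + Y\right) \left(1 + Y\right) = \left(1 + Y\right) \left(-1 + Y\right)$)
$a{\left(b \right)} = -3$ ($a{\left(b \right)} = - (-1 + 2^{2}) = - (-1 + 4) = \left(-1\right) 3 = -3$)
$\left(S{\left(n{\left(-2,6 \right)},-2 \right)} + a{\left(I \right)} 5\right) 28 = \left(-5 - 15\right) 28 = \left(-20\right) 28 = -560$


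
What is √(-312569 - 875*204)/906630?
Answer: I*√491069/906630 ≈ 0.00077293*I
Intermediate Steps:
√(-312569 - 875*204)/906630 = √(-312569 - 178500)*(1/906630) = √(-491069)*(1/906630) = (I*√491069)*(1/906630) = I*√491069/906630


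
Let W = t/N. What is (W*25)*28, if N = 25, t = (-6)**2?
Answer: 1008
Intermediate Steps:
t = 36
W = 36/25 ≈ 1.4400
(W*25)*28 = ((36/25)*25)*28 = 36*28 = 1008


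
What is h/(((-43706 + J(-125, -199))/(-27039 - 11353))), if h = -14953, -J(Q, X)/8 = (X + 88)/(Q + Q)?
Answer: -35879723500/2731847 ≈ -13134.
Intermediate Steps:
J(Q, X) = -4*(88 + X)/Q (J(Q, X) = -8*(X + 88)/(Q + Q) = -8*(88 + X)/(2*Q) = -8*(88 + X)*1/(2*Q) = -4*(88 + X)/Q)
h/(((-43706 + J(-125, -199))/(-27039 - 11353))) = -14953*(-27039 - 11353)/(-43706 + 4*(-88 - 1*(-199))/(-125)) = -14953*(-38392/(-43706 + 4*(-1/125)*(-88 + 199))) = -14953*(-38392/(-43706 + 4*(-1/125)*111)) = -14953*(-38392/(-43706 - 444/125)) = -14953/((-5463694/125*(-1/38392))) = -14953/2731847/2399500 = -14953*2399500/2731847 = -35879723500/2731847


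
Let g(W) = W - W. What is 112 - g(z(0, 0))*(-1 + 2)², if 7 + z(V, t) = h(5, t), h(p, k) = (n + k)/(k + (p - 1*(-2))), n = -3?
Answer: 112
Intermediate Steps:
h(p, k) = (-3 + k)/(2 + k + p) (h(p, k) = (-3 + k)/(k + (p - 1*(-2))) = (-3 + k)/(k + (p + 2)) = (-3 + k)/(k + (2 + p)) = (-3 + k)/(2 + k + p))
z(V, t) = -7 + (-3 + t)/(7 + t) (z(V, t) = -7 + (-3 + t)/(2 + t + 5) = -7 + (-3 + t)/(7 + t))
g(W) = 0
112 - g(z(0, 0))*(-1 + 2)² = 112 - 0*(-1 + 2)² = 112 - 0*1² = 112 - 0 = 112 - 1*0 = 112 + 0 = 112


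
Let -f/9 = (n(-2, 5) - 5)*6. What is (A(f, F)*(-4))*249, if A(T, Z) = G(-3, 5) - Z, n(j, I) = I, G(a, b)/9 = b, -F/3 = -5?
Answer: -29880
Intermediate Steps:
F = 15 (F = -3*(-5) = 15)
G(a, b) = 9*b
f = 0 (f = -9*(5 - 5)*6 = -0*6 = -9*0 = 0)
A(T, Z) = 45 - Z (A(T, Z) = 9*5 - Z = 45 - Z)
(A(f, F)*(-4))*249 = ((45 - 1*15)*(-4))*249 = ((45 - 15)*(-4))*249 = (30*(-4))*249 = -120*249 = -29880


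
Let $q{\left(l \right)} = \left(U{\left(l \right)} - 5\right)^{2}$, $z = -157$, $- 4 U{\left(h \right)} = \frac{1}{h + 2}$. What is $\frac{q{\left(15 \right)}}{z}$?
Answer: $- \frac{116281}{725968} \approx -0.16017$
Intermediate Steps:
$U{\left(h \right)} = - \frac{1}{4 \left(2 + h\right)}$ ($U{\left(h \right)} = - \frac{1}{4 \left(h + 2\right)} = - \frac{1}{4 \left(2 + h\right)}$)
$q{\left(l \right)} = \left(-5 - \frac{1}{8 + 4 l}\right)^{2}$ ($q{\left(l \right)} = \left(- \frac{1}{8 + 4 l} - 5\right)^{2} = \left(-5 - \frac{1}{8 + 4 l}\right)^{2}$)
$\frac{q{\left(15 \right)}}{z} = \frac{\frac{1}{16} \frac{1}{\left(2 + 15\right)^{2}} \left(41 + 20 \cdot 15\right)^{2}}{-157} = \frac{\left(41 + 300\right)^{2}}{16 \cdot 289} \left(- \frac{1}{157}\right) = \frac{1}{16} \cdot \frac{1}{289} \cdot 341^{2} \left(- \frac{1}{157}\right) = \frac{1}{16} \cdot \frac{1}{289} \cdot 116281 \left(- \frac{1}{157}\right) = \frac{116281}{4624} \left(- \frac{1}{157}\right) = - \frac{116281}{725968}$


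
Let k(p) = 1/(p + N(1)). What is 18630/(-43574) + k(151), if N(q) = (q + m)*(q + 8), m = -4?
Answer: -1133273/2701588 ≈ -0.41948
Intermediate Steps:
N(q) = (-4 + q)*(8 + q) (N(q) = (q - 4)*(q + 8) = (-4 + q)*(8 + q))
k(p) = 1/(-27 + p) (k(p) = 1/(p + (-32 + 1² + 4*1)) = 1/(p + (-32 + 1 + 4)) = 1/(p - 27) = 1/(-27 + p))
18630/(-43574) + k(151) = 18630/(-43574) + 1/(-27 + 151) = 18630*(-1/43574) + 1/124 = -9315/21787 + 1/124 = -1133273/2701588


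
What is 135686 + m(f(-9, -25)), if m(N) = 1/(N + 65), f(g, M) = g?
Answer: 7598417/56 ≈ 1.3569e+5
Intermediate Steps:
m(N) = 1/(65 + N)
135686 + m(f(-9, -25)) = 135686 + 1/(65 - 9) = 135686 + 1/56 = 7598417/56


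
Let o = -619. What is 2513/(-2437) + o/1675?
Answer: -5717778/4081975 ≈ -1.4007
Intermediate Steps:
2513/(-2437) + o/1675 = 2513/(-2437) - 619/1675 = 2513*(-1/2437) - 619*1/1675 = -2513/2437 - 619/1675 = -5717778/4081975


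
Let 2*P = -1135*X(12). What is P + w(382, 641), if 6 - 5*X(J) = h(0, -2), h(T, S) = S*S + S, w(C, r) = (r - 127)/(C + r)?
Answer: -463928/1023 ≈ -453.50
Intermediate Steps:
w(C, r) = (-127 + r)/(C + r)
h(T, S) = S + S**2 (h(T, S) = S**2 + S = S + S**2)
X(J) = 4/5 (X(J) = 6/5 - (-2)*(1 - 2)/5 = 6/5 - (-2)*(-1)/5 = 6/5 - 1/5*2 = 6/5 - 2/5 = 4/5)
P = -454 (P = (-1135*4/5)/2 = (1/2)*(-908) = -454)
P + w(382, 641) = -454 + (-127 + 641)/(382 + 641) = -454 + 514/1023 = -463928/1023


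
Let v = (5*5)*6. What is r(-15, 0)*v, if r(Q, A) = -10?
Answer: -1500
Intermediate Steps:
v = 150 (v = 25*6 = 150)
r(-15, 0)*v = -10*150 = -1500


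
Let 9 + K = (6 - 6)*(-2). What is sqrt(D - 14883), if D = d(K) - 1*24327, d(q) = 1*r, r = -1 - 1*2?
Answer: 3*I*sqrt(4357) ≈ 198.02*I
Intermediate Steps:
r = -3 (r = -1 - 2 = -3)
K = -9 (K = -9 + (6 - 6)*(-2) = -9 + 0*(-2) = -9 + 0 = -9)
d(q) = -3 (d(q) = 1*(-3) = -3)
D = -24330 (D = -3 - 1*24327 = -3 - 24327 = -24330)
sqrt(D - 14883) = sqrt(-24330 - 14883) = sqrt(-39213) = 3*I*sqrt(4357)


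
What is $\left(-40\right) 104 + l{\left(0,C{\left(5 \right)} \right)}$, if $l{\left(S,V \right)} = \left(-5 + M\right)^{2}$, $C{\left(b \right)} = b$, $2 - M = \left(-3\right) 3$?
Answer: $-4124$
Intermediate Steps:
$M = 11$ ($M = 2 - \left(-3\right) 3 = 2 - -9 = 2 + 9 = 11$)
$l{\left(S,V \right)} = 36$ ($l{\left(S,V \right)} = \left(-5 + 11\right)^{2} = 6^{2} = 36$)
$\left(-40\right) 104 + l{\left(0,C{\left(5 \right)} \right)} = \left(-40\right) 104 + 36 = -4160 + 36 = -4124$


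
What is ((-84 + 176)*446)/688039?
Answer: 41032/688039 ≈ 0.059636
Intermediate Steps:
((-84 + 176)*446)/688039 = (92*446)*(1/688039) = 41032*(1/688039) = 41032/688039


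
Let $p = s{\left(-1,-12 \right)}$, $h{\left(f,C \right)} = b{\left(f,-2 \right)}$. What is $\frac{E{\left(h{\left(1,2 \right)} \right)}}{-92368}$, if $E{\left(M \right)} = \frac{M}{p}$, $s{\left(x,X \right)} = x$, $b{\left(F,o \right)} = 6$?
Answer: $\frac{3}{46184} \approx 6.4958 \cdot 10^{-5}$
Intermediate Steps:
$h{\left(f,C \right)} = 6$
$p = -1$
$E{\left(M \right)} = - M$ ($E{\left(M \right)} = \frac{M}{-1} = M \left(-1\right) = - M$)
$\frac{E{\left(h{\left(1,2 \right)} \right)}}{-92368} = \frac{\left(-1\right) 6}{-92368} = \left(-6\right) \left(- \frac{1}{92368}\right) = \frac{3}{46184}$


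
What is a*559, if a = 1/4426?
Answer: 559/4426 ≈ 0.12630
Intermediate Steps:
a = 1/4426 ≈ 0.00022594
a*559 = (1/4426)*559 = 559/4426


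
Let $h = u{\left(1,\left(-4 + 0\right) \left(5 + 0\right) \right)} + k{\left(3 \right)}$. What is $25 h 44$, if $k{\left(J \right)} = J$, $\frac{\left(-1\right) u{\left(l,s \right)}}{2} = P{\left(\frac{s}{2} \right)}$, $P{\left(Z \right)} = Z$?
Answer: $25300$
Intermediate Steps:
$u{\left(l,s \right)} = - s$ ($u{\left(l,s \right)} = - 2 \frac{s}{2} = - s$)
$h = 23$ ($h = - \left(-4 + 0\right) \left(5 + 0\right) + 3 = - \left(-4\right) 5 + 3 = \left(-1\right) \left(-20\right) + 3 = 20 + 3 = 23$)
$25 h 44 = 25 \cdot 23 \cdot 44 = 575 \cdot 44 = 25300$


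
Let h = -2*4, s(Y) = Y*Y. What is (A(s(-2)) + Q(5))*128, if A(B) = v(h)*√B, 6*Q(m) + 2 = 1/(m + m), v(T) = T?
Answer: -31328/15 ≈ -2088.5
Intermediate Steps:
s(Y) = Y²
h = -8
Q(m) = -⅓ + 1/(12*m) (Q(m) = -⅓ + 1/(6*(m + m)) = -⅓ + 1/(6*((2*m))) = -⅓ + (1/(2*m))/6 = -⅓ + 1/(12*m))
A(B) = -8*√B
(A(s(-2)) + Q(5))*128 = (-8*√((-2)²) + (1/12)*(1 - 4*5)/5)*128 = (-8*√4 + (1/12)*(⅕)*(1 - 20))*128 = (-8*2 + (1/12)*(⅕)*(-19))*128 = (-16 - 19/60)*128 = -979/60*128 = -31328/15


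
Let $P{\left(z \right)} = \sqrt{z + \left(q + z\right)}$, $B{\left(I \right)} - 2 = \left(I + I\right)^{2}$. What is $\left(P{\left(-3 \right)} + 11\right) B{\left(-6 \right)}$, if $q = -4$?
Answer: $1606 + 146 i \sqrt{10} \approx 1606.0 + 461.69 i$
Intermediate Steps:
$B{\left(I \right)} = 2 + 4 I^{2}$ ($B{\left(I \right)} = 2 + \left(I + I\right)^{2} = 2 + \left(2 I\right)^{2} = 2 + 4 I^{2}$)
$P{\left(z \right)} = \sqrt{-4 + 2 z}$ ($P{\left(z \right)} = \sqrt{z + \left(-4 + z\right)} = \sqrt{-4 + 2 z}$)
$\left(P{\left(-3 \right)} + 11\right) B{\left(-6 \right)} = \left(\sqrt{-4 + 2 \left(-3\right)} + 11\right) \left(2 + 4 \left(-6\right)^{2}\right) = \left(\sqrt{-4 - 6} + 11\right) \left(2 + 4 \cdot 36\right) = \left(\sqrt{-10} + 11\right) \left(2 + 144\right) = \left(i \sqrt{10} + 11\right) 146 = \left(11 + i \sqrt{10}\right) 146 = 1606 + 146 i \sqrt{10}$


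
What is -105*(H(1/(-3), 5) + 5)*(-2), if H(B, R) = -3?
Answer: 420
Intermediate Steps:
-105*(H(1/(-3), 5) + 5)*(-2) = -105*(-3 + 5)*(-2) = -210*(-2) = -105*(-4) = 420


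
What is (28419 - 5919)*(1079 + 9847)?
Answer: 245835000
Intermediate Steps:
(28419 - 5919)*(1079 + 9847) = 22500*10926 = 245835000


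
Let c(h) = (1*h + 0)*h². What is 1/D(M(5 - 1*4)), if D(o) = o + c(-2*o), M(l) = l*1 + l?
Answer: -1/62 ≈ -0.016129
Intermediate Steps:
c(h) = h³ (c(h) = (h + 0)*h² = h*h² = h³)
M(l) = 2*l (M(l) = l + l = 2*l)
D(o) = o - 8*o³ (D(o) = o + (-2*o)³ = o - 8*o³)
1/D(M(5 - 1*4)) = 1/(2*(5 - 1*4) - 8*8*(5 - 1*4)³) = 1/(2*(5 - 4) - 8*8*(5 - 4)³) = 1/(2*1 - 8*(2*1)³) = 1/(2 - 8*2³) = 1/(2 - 8*8) = 1/(2 - 64) = 1/(-62) = -1/62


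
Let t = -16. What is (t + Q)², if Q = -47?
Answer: 3969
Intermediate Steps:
(t + Q)² = (-16 - 47)² = (-63)² = 3969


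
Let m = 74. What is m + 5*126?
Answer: 704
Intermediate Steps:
m + 5*126 = 74 + 5*126 = 74 + 630 = 704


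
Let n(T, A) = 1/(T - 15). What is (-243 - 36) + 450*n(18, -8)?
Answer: -129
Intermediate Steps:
n(T, A) = 1/(-15 + T)
(-243 - 36) + 450*n(18, -8) = (-243 - 36) + 450/(-15 + 18) = -279 + 450/3 = -279 + 450*(1/3) = -279 + 150 = -129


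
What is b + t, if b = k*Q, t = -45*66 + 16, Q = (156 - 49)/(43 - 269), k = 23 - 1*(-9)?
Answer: -335514/113 ≈ -2969.1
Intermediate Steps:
k = 32 (k = 23 + 9 = 32)
Q = -107/226 (Q = 107/(-226) = 107*(-1/226) = -107/226 ≈ -0.47345)
t = -2954 (t = -2970 + 16 = -2954)
b = -1712/113 (b = 32*(-107/226) = -1712/113 ≈ -15.150)
b + t = -1712/113 - 2954 = -335514/113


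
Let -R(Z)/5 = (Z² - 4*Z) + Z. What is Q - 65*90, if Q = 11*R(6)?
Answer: -6840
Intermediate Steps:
R(Z) = -5*Z² + 15*Z (R(Z) = -5*((Z² - 4*Z) + Z) = -5*(Z² - 3*Z) = -5*Z² + 15*Z)
Q = -990 (Q = 11*(5*6*(3 - 1*6)) = 11*(5*6*(3 - 6)) = 11*(5*6*(-3)) = 11*(-90) = -990)
Q - 65*90 = -990 - 65*90 = -990 - 5850 = -6840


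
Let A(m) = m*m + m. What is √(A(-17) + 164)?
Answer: 2*√109 ≈ 20.881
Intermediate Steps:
A(m) = m + m² (A(m) = m² + m = m + m²)
√(A(-17) + 164) = √(-17*(1 - 17) + 164) = √(-17*(-16) + 164) = √(272 + 164) = √436 = 2*√109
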